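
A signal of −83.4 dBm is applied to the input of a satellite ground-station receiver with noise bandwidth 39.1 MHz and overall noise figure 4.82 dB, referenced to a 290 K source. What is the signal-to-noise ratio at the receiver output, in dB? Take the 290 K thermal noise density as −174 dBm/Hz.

9.9 dB

Noise floor: N = −174 + 10 log₁₀(B) + NF
10 log₁₀(3.91×10⁷) = 75.92 dB
N = −174 + 75.92 + 4.82 = −93.26 dBm
SNR = P_sig − N = −83.4 − (−93.26) = 9.86 dB → 9.9 dB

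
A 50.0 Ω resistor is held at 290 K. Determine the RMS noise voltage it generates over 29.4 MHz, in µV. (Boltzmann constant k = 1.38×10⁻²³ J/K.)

V_n = √(4kTRB)
4kTRB = 4 × 1.38×10⁻²³ × 290 × 5.00×10¹ × 2.94×10⁷ = 2.35×10⁻¹¹ V²
V_n = √(2.35×10⁻¹¹) = 4.85×10⁻⁶ V = 4.85 µV

4.85 µV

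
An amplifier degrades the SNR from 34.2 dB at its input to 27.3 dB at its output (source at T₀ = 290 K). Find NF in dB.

6.9 dB

NF (dB) = SNR_in(dB) − SNR_out(dB) when the source is at T₀
NF = 34.2 − 27.3 = 6.9 dB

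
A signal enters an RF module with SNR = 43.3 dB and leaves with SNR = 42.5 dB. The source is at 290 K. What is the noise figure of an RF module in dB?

0.8 dB

NF (dB) = SNR_in(dB) − SNR_out(dB) when the source is at T₀
NF = 43.3 − 42.5 = 0.8 dB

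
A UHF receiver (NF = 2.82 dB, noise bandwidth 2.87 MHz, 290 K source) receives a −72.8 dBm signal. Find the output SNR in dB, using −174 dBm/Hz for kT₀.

Noise floor: N = −174 + 10 log₁₀(B) + NF
10 log₁₀(2.87×10⁶) = 64.58 dB
N = −174 + 64.58 + 2.82 = −106.60 dBm
SNR = P_sig − N = −72.8 − (−106.60) = 33.80 dB → 33.8 dB

33.8 dB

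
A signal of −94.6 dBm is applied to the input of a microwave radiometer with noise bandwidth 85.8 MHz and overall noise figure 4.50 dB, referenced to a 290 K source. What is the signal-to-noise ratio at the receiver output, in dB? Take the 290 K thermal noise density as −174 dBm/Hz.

Noise floor: N = −174 + 10 log₁₀(B) + NF
10 log₁₀(8.58×10⁷) = 79.33 dB
N = −174 + 79.33 + 4.50 = −90.17 dBm
SNR = P_sig − N = −94.6 − (−90.17) = −4.43 dB → −4.4 dB

−4.4 dB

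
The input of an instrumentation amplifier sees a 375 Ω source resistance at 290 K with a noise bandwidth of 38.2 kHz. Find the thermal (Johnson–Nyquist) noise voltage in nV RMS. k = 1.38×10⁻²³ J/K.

479 nV

V_n = √(4kTRB)
4kTRB = 4 × 1.38×10⁻²³ × 290 × 3.75×10² × 3.82×10⁴ = 2.29×10⁻¹³ V²
V_n = √(2.29×10⁻¹³) = 4.79×10⁻⁷ V = 479 nV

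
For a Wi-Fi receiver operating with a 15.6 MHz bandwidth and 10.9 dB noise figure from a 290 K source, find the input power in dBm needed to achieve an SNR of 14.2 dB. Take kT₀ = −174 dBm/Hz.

Sensitivity = −174 + 10 log₁₀(B) + NF + SNR_min
= −174 + 71.93 + 10.9 + 14.2
= −76.97 dBm → −77.0 dBm

−77.0 dBm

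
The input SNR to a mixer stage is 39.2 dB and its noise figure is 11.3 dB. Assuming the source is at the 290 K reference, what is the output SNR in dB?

27.9 dB

By definition F = SNR_in/SNR_out, so in dB: SNR_out = SNR_in − NF
SNR_out = 39.2 − 11.3 = 27.9 dB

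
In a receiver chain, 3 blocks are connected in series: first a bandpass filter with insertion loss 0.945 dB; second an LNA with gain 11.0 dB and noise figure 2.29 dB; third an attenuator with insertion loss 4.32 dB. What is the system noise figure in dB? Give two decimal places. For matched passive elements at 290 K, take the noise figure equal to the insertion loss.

Convert to linear (a loss of L dB is a gain of −L dB): F_i = 10^(NF_i/10), G_i = 10^(G_i,dB/10)
  Stage 1: F_1 = 10^(0.945/10) = 1.243, G_1 = 10^(−0.945/10) = 0.8045
  Stage 2: F_2 = 10^(2.29/10) = 1.694, G_2 = 10^(11.0/10) = 12.59
  Stage 3: F_3 = 10^(4.32/10) = 2.704, G_3 = 10^(−4.32/10) = 0.3698
Friis cascade:
  F = 1.243 + (1.694 − 1)/0.8045 + (2.704 − 1)/10.13 = 2.274
NF = 10 log₁₀(2.274) = 3.57 dB

3.57 dB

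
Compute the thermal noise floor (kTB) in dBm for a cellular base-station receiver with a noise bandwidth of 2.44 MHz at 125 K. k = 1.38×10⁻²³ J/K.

−113.8 dBm

P_n = kTB = 1.38×10⁻²³ × 125 × 2.44×10⁶ = 4.21×10⁻¹⁵ W
In dBm: 10 log₁₀(4.21×10⁻¹⁵ / 10⁻³) = −113.8 dBm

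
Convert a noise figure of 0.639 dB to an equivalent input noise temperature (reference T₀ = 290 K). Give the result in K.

46.0 K

F = 10^(0.639/10) = 1.15851
T_e = (F − 1)·T₀ = (1.15851 − 1) × 290 = 46.0 K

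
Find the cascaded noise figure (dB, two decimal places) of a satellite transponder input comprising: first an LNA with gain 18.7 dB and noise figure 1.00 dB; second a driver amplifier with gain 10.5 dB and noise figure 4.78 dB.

1.09 dB

Convert to linear (a loss of L dB is a gain of −L dB): F_i = 10^(NF_i/10), G_i = 10^(G_i,dB/10)
  Stage 1: F_1 = 10^(1.00/10) = 1.259, G_1 = 10^(18.7/10) = 74.13
  Stage 2: F_2 = 10^(4.78/10) = 3.006, G_2 = 10^(10.5/10) = 11.22
Friis cascade:
  F = 1.259 + (3.006 − 1)/74.13 = 1.286
NF = 10 log₁₀(1.286) = 1.09 dB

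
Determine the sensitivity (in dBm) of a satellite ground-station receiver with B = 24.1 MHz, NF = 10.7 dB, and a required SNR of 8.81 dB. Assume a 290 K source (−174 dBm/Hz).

−80.7 dBm

Sensitivity = −174 + 10 log₁₀(B) + NF + SNR_min
= −174 + 73.82 + 10.7 + 8.81
= −80.67 dBm → −80.7 dBm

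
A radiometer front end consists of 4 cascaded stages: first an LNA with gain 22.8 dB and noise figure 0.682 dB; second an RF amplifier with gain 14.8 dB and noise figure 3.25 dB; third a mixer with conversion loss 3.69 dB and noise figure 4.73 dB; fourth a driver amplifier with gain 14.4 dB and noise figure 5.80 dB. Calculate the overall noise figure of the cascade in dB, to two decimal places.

0.71 dB

Convert to linear (a loss of L dB is a gain of −L dB): F_i = 10^(NF_i/10), G_i = 10^(G_i,dB/10)
  Stage 1: F_1 = 10^(0.682/10) = 1.170, G_1 = 10^(22.8/10) = 190.5
  Stage 2: F_2 = 10^(3.25/10) = 2.113, G_2 = 10^(14.8/10) = 30.20
  Stage 3: F_3 = 10^(4.73/10) = 2.972, G_3 = 10^(−3.69/10) = 0.4276
  Stage 4: F_4 = 10^(5.80/10) = 3.802, G_4 = 10^(14.4/10) = 27.54
Friis cascade:
  F = 1.170 + (2.113 − 1)/190.5 + (2.972 − 1)/5754 + (3.802 − 1)/2460 = 1.177
NF = 10 log₁₀(1.177) = 0.71 dB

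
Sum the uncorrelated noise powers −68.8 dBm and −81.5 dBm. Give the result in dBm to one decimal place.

−68.6 dBm

Convert to linear, add, convert back:
P₁ = 1.32×10⁻¹⁰ W, P₂ = 7.08×10⁻¹² W
P_tot = 1.39×10⁻¹⁰ W → 10 log₁₀(P_tot / 10⁻³) = −68.6 dBm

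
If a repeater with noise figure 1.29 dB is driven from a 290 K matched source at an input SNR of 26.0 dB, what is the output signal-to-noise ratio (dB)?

By definition F = SNR_in/SNR_out, so in dB: SNR_out = SNR_in − NF
SNR_out = 26.0 − 1.29 = 24.71 dB

24.71 dB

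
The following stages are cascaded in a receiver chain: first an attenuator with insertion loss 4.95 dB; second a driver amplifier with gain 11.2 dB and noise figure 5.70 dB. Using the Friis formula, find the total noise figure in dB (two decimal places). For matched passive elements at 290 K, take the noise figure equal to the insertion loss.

Convert to linear (a loss of L dB is a gain of −L dB): F_i = 10^(NF_i/10), G_i = 10^(G_i,dB/10)
  Stage 1: F_1 = 10^(4.95/10) = 3.126, G_1 = 10^(−4.95/10) = 0.3199
  Stage 2: F_2 = 10^(5.70/10) = 3.715, G_2 = 10^(11.2/10) = 13.18
Friis cascade:
  F = 3.126 + (3.715 − 1)/0.3199 = 11.61
NF = 10 log₁₀(11.61) = 10.65 dB

10.65 dB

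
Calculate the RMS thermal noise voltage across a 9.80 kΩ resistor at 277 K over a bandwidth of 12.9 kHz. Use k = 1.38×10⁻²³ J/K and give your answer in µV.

1.39 µV

V_n = √(4kTRB)
4kTRB = 4 × 1.38×10⁻²³ × 277 × 9.80×10³ × 1.29×10⁴ = 1.93×10⁻¹² V²
V_n = √(1.93×10⁻¹²) = 1.39×10⁻⁶ V = 1.39 µV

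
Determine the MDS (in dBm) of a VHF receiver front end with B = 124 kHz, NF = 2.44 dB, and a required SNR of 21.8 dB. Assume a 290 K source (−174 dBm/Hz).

−98.8 dBm

Sensitivity = −174 + 10 log₁₀(B) + NF + SNR_min
= −174 + 50.93 + 2.44 + 21.8
= −98.83 dBm → −98.8 dBm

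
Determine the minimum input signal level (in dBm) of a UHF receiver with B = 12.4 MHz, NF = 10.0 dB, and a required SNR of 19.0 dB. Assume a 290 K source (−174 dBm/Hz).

Sensitivity = −174 + 10 log₁₀(B) + NF + SNR_min
= −174 + 70.93 + 10.0 + 19.0
= −74.07 dBm → −74.1 dBm

−74.1 dBm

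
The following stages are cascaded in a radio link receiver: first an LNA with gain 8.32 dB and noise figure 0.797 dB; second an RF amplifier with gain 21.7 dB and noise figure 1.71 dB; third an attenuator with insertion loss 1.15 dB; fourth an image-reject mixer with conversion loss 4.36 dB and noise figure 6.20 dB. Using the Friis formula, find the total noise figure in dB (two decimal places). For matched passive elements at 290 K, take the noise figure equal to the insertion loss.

1.06 dB

Convert to linear (a loss of L dB is a gain of −L dB): F_i = 10^(NF_i/10), G_i = 10^(G_i,dB/10)
  Stage 1: F_1 = 10^(0.797/10) = 1.201, G_1 = 10^(8.32/10) = 6.792
  Stage 2: F_2 = 10^(1.71/10) = 1.483, G_2 = 10^(21.7/10) = 147.9
  Stage 3: F_3 = 10^(1.15/10) = 1.303, G_3 = 10^(−1.15/10) = 0.7674
  Stage 4: F_4 = 10^(6.20/10) = 4.169, G_4 = 10^(−4.36/10) = 0.3664
Friis cascade:
  F = 1.201 + (1.483 − 1)/6.792 + (1.303 − 1)/1005 + (4.169 − 1)/770.9 = 1.277
NF = 10 log₁₀(1.277) = 1.06 dB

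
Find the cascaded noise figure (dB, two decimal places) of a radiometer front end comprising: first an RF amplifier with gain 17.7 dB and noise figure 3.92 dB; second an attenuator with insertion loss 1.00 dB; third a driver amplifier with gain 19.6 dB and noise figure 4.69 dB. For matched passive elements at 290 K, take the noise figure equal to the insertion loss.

4.00 dB

Convert to linear (a loss of L dB is a gain of −L dB): F_i = 10^(NF_i/10), G_i = 10^(G_i,dB/10)
  Stage 1: F_1 = 10^(3.92/10) = 2.466, G_1 = 10^(17.7/10) = 58.88
  Stage 2: F_2 = 10^(1.00/10) = 1.259, G_2 = 10^(−1.00/10) = 0.7943
  Stage 3: F_3 = 10^(4.69/10) = 2.944, G_3 = 10^(19.6/10) = 91.20
Friis cascade:
  F = 2.466 + (1.259 − 1)/58.88 + (2.944 − 1)/46.77 = 2.512
NF = 10 log₁₀(2.512) = 4.00 dB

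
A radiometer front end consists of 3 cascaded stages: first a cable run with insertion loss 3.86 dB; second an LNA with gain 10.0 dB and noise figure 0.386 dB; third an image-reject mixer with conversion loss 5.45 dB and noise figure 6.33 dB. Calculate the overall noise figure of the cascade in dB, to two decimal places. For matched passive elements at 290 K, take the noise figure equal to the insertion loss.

5.39 dB

Convert to linear (a loss of L dB is a gain of −L dB): F_i = 10^(NF_i/10), G_i = 10^(G_i,dB/10)
  Stage 1: F_1 = 10^(3.86/10) = 2.432, G_1 = 10^(−3.86/10) = 0.4111
  Stage 2: F_2 = 10^(0.386/10) = 1.093, G_2 = 10^(10.0/10) = 10.00
  Stage 3: F_3 = 10^(6.33/10) = 4.295, G_3 = 10^(−5.45/10) = 0.2851
Friis cascade:
  F = 2.432 + (1.093 − 1)/0.4111 + (4.295 − 1)/4.111 = 3.460
NF = 10 log₁₀(3.460) = 5.39 dB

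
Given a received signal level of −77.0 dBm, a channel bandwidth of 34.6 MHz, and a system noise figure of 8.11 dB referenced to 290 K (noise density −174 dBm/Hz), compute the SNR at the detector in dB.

13.5 dB

Noise floor: N = −174 + 10 log₁₀(B) + NF
10 log₁₀(3.46×10⁷) = 75.39 dB
N = −174 + 75.39 + 8.11 = −90.50 dBm
SNR = P_sig − N = −77.0 − (−90.50) = 13.50 dB → 13.5 dB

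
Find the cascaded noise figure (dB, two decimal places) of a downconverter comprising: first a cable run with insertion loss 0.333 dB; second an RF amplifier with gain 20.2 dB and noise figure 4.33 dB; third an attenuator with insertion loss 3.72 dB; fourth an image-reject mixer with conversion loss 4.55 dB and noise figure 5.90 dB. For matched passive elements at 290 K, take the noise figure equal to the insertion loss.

Convert to linear (a loss of L dB is a gain of −L dB): F_i = 10^(NF_i/10), G_i = 10^(G_i,dB/10)
  Stage 1: F_1 = 10^(0.333/10) = 1.080, G_1 = 10^(−0.333/10) = 0.9262
  Stage 2: F_2 = 10^(4.33/10) = 2.710, G_2 = 10^(20.2/10) = 104.7
  Stage 3: F_3 = 10^(3.72/10) = 2.355, G_3 = 10^(−3.72/10) = 0.4246
  Stage 4: F_4 = 10^(5.90/10) = 3.890, G_4 = 10^(−4.55/10) = 0.3508
Friis cascade:
  F = 1.080 + (2.710 − 1)/0.9262 + (2.355 − 1)/96.98 + (3.890 − 1)/41.18 = 3.010
NF = 10 log₁₀(3.010) = 4.79 dB

4.79 dB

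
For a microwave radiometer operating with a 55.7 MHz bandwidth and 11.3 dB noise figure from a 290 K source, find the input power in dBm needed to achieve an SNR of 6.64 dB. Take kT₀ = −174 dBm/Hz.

Sensitivity = −174 + 10 log₁₀(B) + NF + SNR_min
= −174 + 77.46 + 11.3 + 6.64
= −78.60 dBm → −78.6 dBm

−78.6 dBm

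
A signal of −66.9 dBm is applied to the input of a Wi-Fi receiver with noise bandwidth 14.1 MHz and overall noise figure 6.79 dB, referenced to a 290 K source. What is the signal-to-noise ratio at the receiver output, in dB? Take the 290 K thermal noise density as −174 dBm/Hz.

Noise floor: N = −174 + 10 log₁₀(B) + NF
10 log₁₀(1.41×10⁷) = 71.49 dB
N = −174 + 71.49 + 6.79 = −95.72 dBm
SNR = P_sig − N = −66.9 − (−95.72) = 28.82 dB → 28.8 dB

28.8 dB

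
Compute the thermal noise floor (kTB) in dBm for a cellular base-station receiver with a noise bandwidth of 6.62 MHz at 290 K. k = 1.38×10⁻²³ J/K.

−105.8 dBm

P_n = kTB = 1.38×10⁻²³ × 290 × 6.62×10⁶ = 2.65×10⁻¹⁴ W
In dBm: 10 log₁₀(2.65×10⁻¹⁴ / 10⁻³) = −105.8 dBm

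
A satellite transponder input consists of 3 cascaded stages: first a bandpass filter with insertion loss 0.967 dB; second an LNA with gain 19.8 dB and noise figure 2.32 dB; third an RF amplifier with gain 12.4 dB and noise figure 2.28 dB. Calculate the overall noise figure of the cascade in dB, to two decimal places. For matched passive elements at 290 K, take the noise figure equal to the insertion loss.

Convert to linear (a loss of L dB is a gain of −L dB): F_i = 10^(NF_i/10), G_i = 10^(G_i,dB/10)
  Stage 1: F_1 = 10^(0.967/10) = 1.249, G_1 = 10^(−0.967/10) = 0.8004
  Stage 2: F_2 = 10^(2.32/10) = 1.706, G_2 = 10^(19.8/10) = 95.50
  Stage 3: F_3 = 10^(2.28/10) = 1.690, G_3 = 10^(12.4/10) = 17.38
Friis cascade:
  F = 1.249 + (1.706 − 1)/0.8004 + (1.690 − 1)/76.44 = 2.141
NF = 10 log₁₀(2.141) = 3.31 dB

3.31 dB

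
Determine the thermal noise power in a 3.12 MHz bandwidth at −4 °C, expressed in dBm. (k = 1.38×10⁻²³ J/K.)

−109.4 dBm

T = −4 °C + 273.15 = 269.15 K
P_n = kTB = 1.38×10⁻²³ × 269.15 × 3.12×10⁶ = 1.16×10⁻¹⁴ W
In dBm: 10 log₁₀(1.16×10⁻¹⁴ / 10⁻³) = −109.4 dBm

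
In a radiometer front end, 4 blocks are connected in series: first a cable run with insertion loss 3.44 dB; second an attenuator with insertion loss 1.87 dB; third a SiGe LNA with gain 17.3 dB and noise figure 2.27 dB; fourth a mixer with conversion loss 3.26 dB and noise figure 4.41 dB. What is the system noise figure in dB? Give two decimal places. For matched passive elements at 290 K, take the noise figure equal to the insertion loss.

7.66 dB

Convert to linear (a loss of L dB is a gain of −L dB): F_i = 10^(NF_i/10), G_i = 10^(G_i,dB/10)
  Stage 1: F_1 = 10^(3.44/10) = 2.208, G_1 = 10^(−3.44/10) = 0.4529
  Stage 2: F_2 = 10^(1.87/10) = 1.538, G_2 = 10^(−1.87/10) = 0.6501
  Stage 3: F_3 = 10^(2.27/10) = 1.687, G_3 = 10^(17.3/10) = 53.70
  Stage 4: F_4 = 10^(4.41/10) = 2.761, G_4 = 10^(−3.26/10) = 0.4721
Friis cascade:
  F = 2.208 + (1.538 − 1)/0.4529 + (1.687 − 1)/0.2944 + (2.761 − 1)/15.81 = 5.839
NF = 10 log₁₀(5.839) = 7.66 dB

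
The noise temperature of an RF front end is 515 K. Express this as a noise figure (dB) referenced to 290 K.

4.43 dB

F = 1 + T_e/T₀ = 1 + 515/290 = 2.77586
NF = 10 log₁₀(2.77586) = 4.43 dB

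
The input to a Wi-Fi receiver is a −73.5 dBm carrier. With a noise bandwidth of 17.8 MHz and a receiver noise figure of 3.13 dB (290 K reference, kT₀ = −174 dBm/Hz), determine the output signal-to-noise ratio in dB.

Noise floor: N = −174 + 10 log₁₀(B) + NF
10 log₁₀(1.78×10⁷) = 72.5 dB
N = −174 + 72.5 + 3.13 = −98.37 dBm
SNR = P_sig − N = −73.5 − (−98.37) = 24.87 dB → 24.9 dB

24.9 dB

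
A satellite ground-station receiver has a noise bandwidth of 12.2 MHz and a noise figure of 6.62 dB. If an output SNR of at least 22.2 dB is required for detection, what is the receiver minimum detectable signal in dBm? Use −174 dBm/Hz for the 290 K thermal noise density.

−74.3 dBm

Sensitivity = −174 + 10 log₁₀(B) + NF + SNR_min
= −174 + 70.86 + 6.62 + 22.2
= −74.32 dBm → −74.3 dBm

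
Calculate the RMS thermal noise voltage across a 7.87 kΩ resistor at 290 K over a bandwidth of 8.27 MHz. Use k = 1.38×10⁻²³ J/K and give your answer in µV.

V_n = √(4kTRB)
4kTRB = 4 × 1.38×10⁻²³ × 290 × 7.87×10³ × 8.27×10⁶ = 1.04×10⁻⁹ V²
V_n = √(1.04×10⁻⁹) = 3.23×10⁻⁵ V = 32.3 µV

32.3 µV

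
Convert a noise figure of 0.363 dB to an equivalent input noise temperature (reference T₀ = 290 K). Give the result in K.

25.3 K

F = 10^(0.363/10) = 1.08718
T_e = (F − 1)·T₀ = (1.08718 − 1) × 290 = 25.3 K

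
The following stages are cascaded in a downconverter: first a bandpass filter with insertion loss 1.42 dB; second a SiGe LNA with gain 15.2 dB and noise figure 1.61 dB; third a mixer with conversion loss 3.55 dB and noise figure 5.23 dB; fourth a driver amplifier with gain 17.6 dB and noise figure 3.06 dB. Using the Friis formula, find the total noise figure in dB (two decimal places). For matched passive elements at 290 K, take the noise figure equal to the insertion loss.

3.43 dB

Convert to linear (a loss of L dB is a gain of −L dB): F_i = 10^(NF_i/10), G_i = 10^(G_i,dB/10)
  Stage 1: F_1 = 10^(1.42/10) = 1.387, G_1 = 10^(−1.42/10) = 0.7211
  Stage 2: F_2 = 10^(1.61/10) = 1.449, G_2 = 10^(15.2/10) = 33.11
  Stage 3: F_3 = 10^(5.23/10) = 3.334, G_3 = 10^(−3.55/10) = 0.4416
  Stage 4: F_4 = 10^(3.06/10) = 2.023, G_4 = 10^(17.6/10) = 57.54
Friis cascade:
  F = 1.387 + (1.449 − 1)/0.7211 + (3.334 − 1)/23.88 + (2.023 − 1)/10.54 = 2.204
NF = 10 log₁₀(2.204) = 3.43 dB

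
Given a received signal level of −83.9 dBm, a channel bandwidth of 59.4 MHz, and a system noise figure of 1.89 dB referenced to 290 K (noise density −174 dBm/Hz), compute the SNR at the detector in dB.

10.5 dB

Noise floor: N = −174 + 10 log₁₀(B) + NF
10 log₁₀(5.94×10⁷) = 77.74 dB
N = −174 + 77.74 + 1.89 = −94.37 dBm
SNR = P_sig − N = −83.9 − (−94.37) = 10.47 dB → 10.5 dB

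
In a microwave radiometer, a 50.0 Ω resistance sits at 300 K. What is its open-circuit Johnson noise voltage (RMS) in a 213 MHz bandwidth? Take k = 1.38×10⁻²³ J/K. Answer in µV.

V_n = √(4kTRB)
4kTRB = 4 × 1.38×10⁻²³ × 300 × 5.00×10¹ × 2.13×10⁸ = 1.76×10⁻¹⁰ V²
V_n = √(1.76×10⁻¹⁰) = 1.33×10⁻⁵ V = 13.3 µV

13.3 µV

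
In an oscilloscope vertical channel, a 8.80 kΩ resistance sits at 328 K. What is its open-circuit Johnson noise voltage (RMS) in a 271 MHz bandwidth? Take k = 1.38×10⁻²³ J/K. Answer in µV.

208 µV

V_n = √(4kTRB)
4kTRB = 4 × 1.38×10⁻²³ × 328 × 8.80×10³ × 2.71×10⁸ = 4.32×10⁻⁸ V²
V_n = √(4.32×10⁻⁸) = 2.08×10⁻⁴ V = 208 µV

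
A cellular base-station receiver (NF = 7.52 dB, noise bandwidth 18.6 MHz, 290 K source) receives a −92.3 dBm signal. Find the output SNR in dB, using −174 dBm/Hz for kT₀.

Noise floor: N = −174 + 10 log₁₀(B) + NF
10 log₁₀(1.86×10⁷) = 72.7 dB
N = −174 + 72.7 + 7.52 = −93.78 dBm
SNR = P_sig − N = −92.3 − (−93.78) = 1.48 dB → 1.5 dB

1.5 dB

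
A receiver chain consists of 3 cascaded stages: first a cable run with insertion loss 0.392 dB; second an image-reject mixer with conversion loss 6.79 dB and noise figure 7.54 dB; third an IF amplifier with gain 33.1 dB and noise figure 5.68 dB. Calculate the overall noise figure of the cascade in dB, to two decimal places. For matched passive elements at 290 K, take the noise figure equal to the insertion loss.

Convert to linear (a loss of L dB is a gain of −L dB): F_i = 10^(NF_i/10), G_i = 10^(G_i,dB/10)
  Stage 1: F_1 = 10^(0.392/10) = 1.094, G_1 = 10^(−0.392/10) = 0.9137
  Stage 2: F_2 = 10^(7.54/10) = 5.675, G_2 = 10^(−6.79/10) = 0.2094
  Stage 3: F_3 = 10^(5.68/10) = 3.698, G_3 = 10^(33.1/10) = 2042
Friis cascade:
  F = 1.094 + (5.675 − 1)/0.9137 + (3.698 − 1)/0.1913 = 20.31
NF = 10 log₁₀(20.31) = 13.08 dB

13.08 dB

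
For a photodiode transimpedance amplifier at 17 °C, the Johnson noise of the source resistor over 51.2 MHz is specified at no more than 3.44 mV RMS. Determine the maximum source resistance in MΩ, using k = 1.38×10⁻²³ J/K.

14.4 MΩ

T = 17 °C + 273.15 = 290.15 K
Johnson–Nyquist: V_n = √(4kTRB) ⇒ R = V_n² / (4kTB)
4kTB = 4 × 1.38×10⁻²³ × 290.15 × 5.12×10⁷ = 8.20×10⁻¹³
R = (3.44×10⁻³)² / 8.20×10⁻¹³ = 1.44×10⁷ Ω = 14.4 MΩ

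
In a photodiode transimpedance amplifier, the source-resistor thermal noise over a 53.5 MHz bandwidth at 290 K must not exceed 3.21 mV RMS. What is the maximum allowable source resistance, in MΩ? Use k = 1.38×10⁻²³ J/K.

Johnson–Nyquist: V_n = √(4kTRB) ⇒ R = V_n² / (4kTB)
4kTB = 4 × 1.38×10⁻²³ × 290 × 5.35×10⁷ = 8.56×10⁻¹³
R = (3.21×10⁻³)² / 8.56×10⁻¹³ = 1.20×10⁷ Ω = 12.0 MΩ

12.0 MΩ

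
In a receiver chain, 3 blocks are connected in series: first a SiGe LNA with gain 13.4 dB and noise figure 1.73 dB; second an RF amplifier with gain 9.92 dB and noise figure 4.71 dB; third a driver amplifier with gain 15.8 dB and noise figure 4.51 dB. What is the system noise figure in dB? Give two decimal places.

2.01 dB

Convert to linear (a loss of L dB is a gain of −L dB): F_i = 10^(NF_i/10), G_i = 10^(G_i,dB/10)
  Stage 1: F_1 = 10^(1.73/10) = 1.489, G_1 = 10^(13.4/10) = 21.88
  Stage 2: F_2 = 10^(4.71/10) = 2.958, G_2 = 10^(9.92/10) = 9.817
  Stage 3: F_3 = 10^(4.51/10) = 2.825, G_3 = 10^(15.8/10) = 38.02
Friis cascade:
  F = 1.489 + (2.958 − 1)/21.88 + (2.825 − 1)/214.8 = 1.587
NF = 10 log₁₀(1.587) = 2.01 dB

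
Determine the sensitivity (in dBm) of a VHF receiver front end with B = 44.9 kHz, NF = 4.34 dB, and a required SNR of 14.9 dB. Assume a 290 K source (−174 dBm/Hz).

−108.2 dBm

Sensitivity = −174 + 10 log₁₀(B) + NF + SNR_min
= −174 + 46.52 + 4.34 + 14.9
= −108.24 dBm → −108.2 dBm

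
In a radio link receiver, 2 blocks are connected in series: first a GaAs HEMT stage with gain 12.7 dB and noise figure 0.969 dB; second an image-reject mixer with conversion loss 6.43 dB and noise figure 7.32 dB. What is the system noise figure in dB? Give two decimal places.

1.72 dB

Convert to linear (a loss of L dB is a gain of −L dB): F_i = 10^(NF_i/10), G_i = 10^(G_i,dB/10)
  Stage 1: F_1 = 10^(0.969/10) = 1.250, G_1 = 10^(12.7/10) = 18.62
  Stage 2: F_2 = 10^(7.32/10) = 5.395, G_2 = 10^(−6.43/10) = 0.2275
Friis cascade:
  F = 1.250 + (5.395 − 1)/18.62 = 1.486
NF = 10 log₁₀(1.486) = 1.72 dB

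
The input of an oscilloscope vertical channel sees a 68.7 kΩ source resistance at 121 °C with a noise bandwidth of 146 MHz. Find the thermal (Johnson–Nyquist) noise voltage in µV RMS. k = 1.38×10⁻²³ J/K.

467 µV

T = 121 °C + 273.15 = 394.15 K
V_n = √(4kTRB)
4kTRB = 4 × 1.38×10⁻²³ × 394.15 × 6.87×10⁴ × 1.46×10⁸ = 2.18×10⁻⁷ V²
V_n = √(2.18×10⁻⁷) = 4.67×10⁻⁴ V = 467 µV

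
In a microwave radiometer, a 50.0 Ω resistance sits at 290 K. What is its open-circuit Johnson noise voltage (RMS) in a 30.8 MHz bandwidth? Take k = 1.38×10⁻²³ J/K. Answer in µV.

4.97 µV

V_n = √(4kTRB)
4kTRB = 4 × 1.38×10⁻²³ × 290 × 5.00×10¹ × 3.08×10⁷ = 2.47×10⁻¹¹ V²
V_n = √(2.47×10⁻¹¹) = 4.97×10⁻⁶ V = 4.97 µV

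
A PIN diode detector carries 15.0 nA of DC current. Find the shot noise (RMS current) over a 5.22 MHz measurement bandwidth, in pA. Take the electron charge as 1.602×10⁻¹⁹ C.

I_n = √(2qI·B)
2qI·B = 2 × 1.602×10⁻¹⁹ × 1.50×10⁻⁸ × 5.22×10⁶ = 2.51×10⁻²⁰ A²
I_n = √(2.51×10⁻²⁰) = 1.58×10⁻¹⁰ A = 158 pA

158 pA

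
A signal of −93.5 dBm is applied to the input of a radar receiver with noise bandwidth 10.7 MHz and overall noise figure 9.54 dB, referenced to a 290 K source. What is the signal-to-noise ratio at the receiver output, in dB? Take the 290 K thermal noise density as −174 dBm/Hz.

Noise floor: N = −174 + 10 log₁₀(B) + NF
10 log₁₀(1.07×10⁷) = 70.29 dB
N = −174 + 70.29 + 9.54 = −94.17 dBm
SNR = P_sig − N = −93.5 − (−94.17) = 0.67 dB → 0.7 dB

0.7 dB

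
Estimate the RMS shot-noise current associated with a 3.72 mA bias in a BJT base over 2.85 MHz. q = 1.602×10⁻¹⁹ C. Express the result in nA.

58.3 nA

I_n = √(2qI·B)
2qI·B = 2 × 1.602×10⁻¹⁹ × 3.72×10⁻³ × 2.85×10⁶ = 3.40×10⁻¹⁵ A²
I_n = √(3.40×10⁻¹⁵) = 5.83×10⁻⁸ A = 58.3 nA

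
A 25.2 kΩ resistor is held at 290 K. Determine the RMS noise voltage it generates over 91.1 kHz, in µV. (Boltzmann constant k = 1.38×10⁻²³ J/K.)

6.06 µV

V_n = √(4kTRB)
4kTRB = 4 × 1.38×10⁻²³ × 290 × 2.52×10⁴ × 9.11×10⁴ = 3.67×10⁻¹¹ V²
V_n = √(3.67×10⁻¹¹) = 6.06×10⁻⁶ V = 6.06 µV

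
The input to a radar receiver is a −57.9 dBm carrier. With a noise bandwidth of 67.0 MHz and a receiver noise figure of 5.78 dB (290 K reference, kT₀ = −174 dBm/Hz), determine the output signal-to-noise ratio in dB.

32.1 dB

Noise floor: N = −174 + 10 log₁₀(B) + NF
10 log₁₀(6.70×10⁷) = 78.26 dB
N = −174 + 78.26 + 5.78 = −89.96 dBm
SNR = P_sig − N = −57.9 − (−89.96) = 32.06 dB → 32.1 dB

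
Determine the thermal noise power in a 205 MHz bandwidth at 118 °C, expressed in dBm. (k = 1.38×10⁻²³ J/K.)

T = 118 °C + 273.15 = 391.15 K
P_n = kTB = 1.38×10⁻²³ × 391.15 × 2.05×10⁸ = 1.11×10⁻¹² W
In dBm: 10 log₁₀(1.11×10⁻¹² / 10⁻³) = −89.6 dBm

−89.6 dBm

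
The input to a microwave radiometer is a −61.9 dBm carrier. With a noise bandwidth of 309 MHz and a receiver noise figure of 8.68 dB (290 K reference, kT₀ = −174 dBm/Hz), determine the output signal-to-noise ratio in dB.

18.5 dB

Noise floor: N = −174 + 10 log₁₀(B) + NF
10 log₁₀(3.09×10⁸) = 84.9 dB
N = −174 + 84.9 + 8.68 = −80.42 dBm
SNR = P_sig − N = −61.9 − (−80.42) = 18.52 dB → 18.5 dB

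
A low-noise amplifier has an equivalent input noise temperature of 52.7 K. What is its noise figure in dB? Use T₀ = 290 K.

0.725 dB

F = 1 + T_e/T₀ = 1 + 52.7/290 = 1.18172
NF = 10 log₁₀(1.18172) = 0.725 dB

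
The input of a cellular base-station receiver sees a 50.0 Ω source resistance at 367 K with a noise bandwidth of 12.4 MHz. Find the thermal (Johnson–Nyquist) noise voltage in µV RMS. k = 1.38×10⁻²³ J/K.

3.54 µV

V_n = √(4kTRB)
4kTRB = 4 × 1.38×10⁻²³ × 367 × 5.00×10¹ × 1.24×10⁷ = 1.26×10⁻¹¹ V²
V_n = √(1.26×10⁻¹¹) = 3.54×10⁻⁶ V = 3.54 µV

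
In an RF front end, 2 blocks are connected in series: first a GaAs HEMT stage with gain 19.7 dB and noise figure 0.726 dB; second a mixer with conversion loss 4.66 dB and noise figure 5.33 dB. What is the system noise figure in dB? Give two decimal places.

Convert to linear (a loss of L dB is a gain of −L dB): F_i = 10^(NF_i/10), G_i = 10^(G_i,dB/10)
  Stage 1: F_1 = 10^(0.726/10) = 1.182, G_1 = 10^(19.7/10) = 93.33
  Stage 2: F_2 = 10^(5.33/10) = 3.412, G_2 = 10^(−4.66/10) = 0.3420
Friis cascade:
  F = 1.182 + (3.412 − 1)/93.33 = 1.208
NF = 10 log₁₀(1.208) = 0.82 dB

0.82 dB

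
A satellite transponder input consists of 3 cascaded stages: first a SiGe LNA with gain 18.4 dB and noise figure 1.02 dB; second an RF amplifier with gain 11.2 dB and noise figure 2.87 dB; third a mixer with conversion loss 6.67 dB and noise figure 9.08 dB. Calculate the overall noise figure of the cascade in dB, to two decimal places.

Convert to linear (a loss of L dB is a gain of −L dB): F_i = 10^(NF_i/10), G_i = 10^(G_i,dB/10)
  Stage 1: F_1 = 10^(1.02/10) = 1.265, G_1 = 10^(18.4/10) = 69.18
  Stage 2: F_2 = 10^(2.87/10) = 1.936, G_2 = 10^(11.2/10) = 13.18
  Stage 3: F_3 = 10^(9.08/10) = 8.091, G_3 = 10^(−6.67/10) = 0.2153
Friis cascade:
  F = 1.265 + (1.936 − 1)/69.18 + (8.091 − 1)/912.0 = 1.286
NF = 10 log₁₀(1.286) = 1.09 dB

1.09 dB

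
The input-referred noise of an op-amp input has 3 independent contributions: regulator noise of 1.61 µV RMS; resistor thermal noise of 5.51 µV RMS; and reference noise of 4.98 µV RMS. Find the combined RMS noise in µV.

Uncorrelated sources add in power (mean-square): V_tot = √(ΣV_i²)
V_tot = √[(1.61×10⁻⁶)² + (5.51×10⁻⁶)² + (4.98×10⁻⁶)²] = 7.60×10⁻⁶ V = 7.60 µV

7.60 µV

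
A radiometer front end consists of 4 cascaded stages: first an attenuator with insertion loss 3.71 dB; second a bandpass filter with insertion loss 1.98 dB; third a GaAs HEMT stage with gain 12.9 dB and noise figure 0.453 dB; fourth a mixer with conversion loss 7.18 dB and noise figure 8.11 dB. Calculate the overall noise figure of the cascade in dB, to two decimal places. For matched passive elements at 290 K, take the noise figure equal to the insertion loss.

Convert to linear (a loss of L dB is a gain of −L dB): F_i = 10^(NF_i/10), G_i = 10^(G_i,dB/10)
  Stage 1: F_1 = 10^(3.71/10) = 2.350, G_1 = 10^(−3.71/10) = 0.4256
  Stage 2: F_2 = 10^(1.98/10) = 1.578, G_2 = 10^(−1.98/10) = 0.6339
  Stage 3: F_3 = 10^(0.453/10) = 1.110, G_3 = 10^(12.9/10) = 19.50
  Stage 4: F_4 = 10^(8.11/10) = 6.471, G_4 = 10^(−7.18/10) = 0.1914
Friis cascade:
  F = 2.350 + (1.578 − 1)/0.4256 + (1.110 − 1)/0.2698 + (6.471 − 1)/5.260 = 5.154
NF = 10 log₁₀(5.154) = 7.12 dB

7.12 dB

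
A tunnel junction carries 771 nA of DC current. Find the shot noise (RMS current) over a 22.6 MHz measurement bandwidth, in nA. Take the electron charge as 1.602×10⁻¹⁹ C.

2.36 nA

I_n = √(2qI·B)
2qI·B = 2 × 1.602×10⁻¹⁹ × 7.71×10⁻⁷ × 2.26×10⁷ = 5.58×10⁻¹⁸ A²
I_n = √(5.58×10⁻¹⁸) = 2.36×10⁻⁹ A = 2.36 nA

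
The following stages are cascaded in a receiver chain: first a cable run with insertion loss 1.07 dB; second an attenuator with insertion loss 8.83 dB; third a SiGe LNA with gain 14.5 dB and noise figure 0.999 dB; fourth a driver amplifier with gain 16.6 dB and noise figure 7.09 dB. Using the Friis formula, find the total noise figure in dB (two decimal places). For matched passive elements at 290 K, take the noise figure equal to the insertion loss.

11.38 dB

Convert to linear (a loss of L dB is a gain of −L dB): F_i = 10^(NF_i/10), G_i = 10^(G_i,dB/10)
  Stage 1: F_1 = 10^(1.07/10) = 1.279, G_1 = 10^(−1.07/10) = 0.7816
  Stage 2: F_2 = 10^(8.83/10) = 7.638, G_2 = 10^(−8.83/10) = 0.1309
  Stage 3: F_3 = 10^(0.999/10) = 1.259, G_3 = 10^(14.5/10) = 28.18
  Stage 4: F_4 = 10^(7.09/10) = 5.117, G_4 = 10^(16.6/10) = 45.71
Friis cascade:
  F = 1.279 + (7.638 − 1)/0.7816 + (1.259 − 1)/0.1023 + (5.117 − 1)/2.884 = 13.73
NF = 10 log₁₀(13.73) = 11.38 dB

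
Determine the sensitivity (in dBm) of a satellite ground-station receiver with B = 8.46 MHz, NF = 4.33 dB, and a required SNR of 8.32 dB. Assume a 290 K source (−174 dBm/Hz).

−92.1 dBm

Sensitivity = −174 + 10 log₁₀(B) + NF + SNR_min
= −174 + 69.27 + 4.33 + 8.32
= −92.08 dBm → −92.1 dBm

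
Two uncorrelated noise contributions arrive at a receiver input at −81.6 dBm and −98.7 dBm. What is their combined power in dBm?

−81.5 dBm

Convert to linear, add, convert back:
P₁ = 6.92×10⁻¹² W, P₂ = 1.35×10⁻¹³ W
P_tot = 7.05×10⁻¹² W → 10 log₁₀(P_tot / 10⁻³) = −81.5 dBm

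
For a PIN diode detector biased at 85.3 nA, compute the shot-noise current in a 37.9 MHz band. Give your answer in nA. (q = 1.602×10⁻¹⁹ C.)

I_n = √(2qI·B)
2qI·B = 2 × 1.602×10⁻¹⁹ × 8.53×10⁻⁸ × 3.79×10⁷ = 1.04×10⁻¹⁸ A²
I_n = √(1.04×10⁻¹⁸) = 1.02×10⁻⁹ A = 1.02 nA

1.02 nA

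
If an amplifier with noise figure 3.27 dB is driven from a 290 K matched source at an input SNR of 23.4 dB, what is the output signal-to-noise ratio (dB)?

By definition F = SNR_in/SNR_out, so in dB: SNR_out = SNR_in − NF
SNR_out = 23.4 − 3.27 = 20.13 dB

20.13 dB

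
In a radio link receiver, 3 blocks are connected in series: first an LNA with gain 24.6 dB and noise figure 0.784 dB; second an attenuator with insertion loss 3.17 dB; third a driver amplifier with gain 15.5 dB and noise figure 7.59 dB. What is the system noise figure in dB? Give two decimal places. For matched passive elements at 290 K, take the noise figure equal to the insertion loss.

Convert to linear (a loss of L dB is a gain of −L dB): F_i = 10^(NF_i/10), G_i = 10^(G_i,dB/10)
  Stage 1: F_1 = 10^(0.784/10) = 1.198, G_1 = 10^(24.6/10) = 288.4
  Stage 2: F_2 = 10^(3.17/10) = 2.075, G_2 = 10^(−3.17/10) = 0.4819
  Stage 3: F_3 = 10^(7.59/10) = 5.741, G_3 = 10^(15.5/10) = 35.48
Friis cascade:
  F = 1.198 + (2.075 − 1)/288.4 + (5.741 − 1)/139.0 = 1.236
NF = 10 log₁₀(1.236) = 0.92 dB

0.92 dB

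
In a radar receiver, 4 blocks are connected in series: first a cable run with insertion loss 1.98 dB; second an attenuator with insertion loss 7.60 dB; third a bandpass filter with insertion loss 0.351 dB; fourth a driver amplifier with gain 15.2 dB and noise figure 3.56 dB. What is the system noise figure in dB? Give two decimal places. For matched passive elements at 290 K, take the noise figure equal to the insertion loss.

13.49 dB

Convert to linear (a loss of L dB is a gain of −L dB): F_i = 10^(NF_i/10), G_i = 10^(G_i,dB/10)
  Stage 1: F_1 = 10^(1.98/10) = 1.578, G_1 = 10^(−1.98/10) = 0.6339
  Stage 2: F_2 = 10^(7.60/10) = 5.754, G_2 = 10^(−7.60/10) = 0.1738
  Stage 3: F_3 = 10^(0.351/10) = 1.084, G_3 = 10^(−0.351/10) = 0.9224
  Stage 4: F_4 = 10^(3.56/10) = 2.270, G_4 = 10^(15.2/10) = 33.11
Friis cascade:
  F = 1.578 + (5.754 − 1)/0.6339 + (1.084 − 1)/0.1102 + (2.270 − 1)/0.1016 = 22.34
NF = 10 log₁₀(22.34) = 13.49 dB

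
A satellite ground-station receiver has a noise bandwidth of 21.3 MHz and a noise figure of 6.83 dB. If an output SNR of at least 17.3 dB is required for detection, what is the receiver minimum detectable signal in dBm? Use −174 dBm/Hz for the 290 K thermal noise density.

−76.6 dBm

Sensitivity = −174 + 10 log₁₀(B) + NF + SNR_min
= −174 + 73.28 + 6.83 + 17.3
= −76.59 dBm → −76.6 dBm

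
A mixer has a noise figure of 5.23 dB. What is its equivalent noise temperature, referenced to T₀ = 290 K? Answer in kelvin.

677 K

F = 10^(5.23/10) = 3.33426
T_e = (F − 1)·T₀ = (3.33426 − 1) × 290 = 677 K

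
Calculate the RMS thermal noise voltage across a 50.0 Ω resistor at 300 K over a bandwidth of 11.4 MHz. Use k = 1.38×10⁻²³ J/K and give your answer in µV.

3.07 µV

V_n = √(4kTRB)
4kTRB = 4 × 1.38×10⁻²³ × 300 × 5.00×10¹ × 1.14×10⁷ = 9.44×10⁻¹² V²
V_n = √(9.44×10⁻¹²) = 3.07×10⁻⁶ V = 3.07 µV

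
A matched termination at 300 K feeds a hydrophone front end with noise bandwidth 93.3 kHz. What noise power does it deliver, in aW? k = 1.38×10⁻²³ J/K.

386 aW

P_n = kTB = 1.38×10⁻²³ × 300 × 9.33×10⁴ = 3.86×10⁻¹⁶ W = 386 aW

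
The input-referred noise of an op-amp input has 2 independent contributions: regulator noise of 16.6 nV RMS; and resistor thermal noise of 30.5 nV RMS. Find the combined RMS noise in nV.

34.7 nV

Uncorrelated sources add in power (mean-square): V_tot = √(ΣV_i²)
V_tot = √[(1.66×10⁻⁸)² + (3.05×10⁻⁸)²] = 3.47×10⁻⁸ V = 34.7 nV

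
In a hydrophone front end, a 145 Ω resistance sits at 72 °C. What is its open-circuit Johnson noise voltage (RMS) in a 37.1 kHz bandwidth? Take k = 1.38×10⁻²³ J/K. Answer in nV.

320 nV

T = 72 °C + 273.15 = 345.15 K
V_n = √(4kTRB)
4kTRB = 4 × 1.38×10⁻²³ × 345.15 × 1.45×10² × 3.71×10⁴ = 1.02×10⁻¹³ V²
V_n = √(1.02×10⁻¹³) = 3.20×10⁻⁷ V = 320 nV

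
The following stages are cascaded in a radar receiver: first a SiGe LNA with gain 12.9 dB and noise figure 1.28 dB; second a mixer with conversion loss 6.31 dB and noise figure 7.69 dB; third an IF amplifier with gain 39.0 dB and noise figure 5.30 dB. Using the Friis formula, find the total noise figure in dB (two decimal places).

Convert to linear (a loss of L dB is a gain of −L dB): F_i = 10^(NF_i/10), G_i = 10^(G_i,dB/10)
  Stage 1: F_1 = 10^(1.28/10) = 1.343, G_1 = 10^(12.9/10) = 19.50
  Stage 2: F_2 = 10^(7.69/10) = 5.875, G_2 = 10^(−6.31/10) = 0.2339
  Stage 3: F_3 = 10^(5.30/10) = 3.388, G_3 = 10^(39.0/10) = 7943
Friis cascade:
  F = 1.343 + (5.875 − 1)/19.50 + (3.388 − 1)/4.560 = 2.117
NF = 10 log₁₀(2.117) = 3.26 dB

3.26 dB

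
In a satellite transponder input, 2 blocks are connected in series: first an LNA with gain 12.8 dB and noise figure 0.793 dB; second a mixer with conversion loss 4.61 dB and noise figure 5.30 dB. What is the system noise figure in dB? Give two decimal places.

Convert to linear (a loss of L dB is a gain of −L dB): F_i = 10^(NF_i/10), G_i = 10^(G_i,dB/10)
  Stage 1: F_1 = 10^(0.793/10) = 1.200, G_1 = 10^(12.8/10) = 19.05
  Stage 2: F_2 = 10^(5.30/10) = 3.388, G_2 = 10^(−4.61/10) = 0.3459
Friis cascade:
  F = 1.200 + (3.388 − 1)/19.05 = 1.326
NF = 10 log₁₀(1.326) = 1.22 dB

1.22 dB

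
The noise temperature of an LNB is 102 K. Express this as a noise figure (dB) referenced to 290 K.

1.31 dB

F = 1 + T_e/T₀ = 1 + 102/290 = 1.35172
NF = 10 log₁₀(1.35172) = 1.31 dB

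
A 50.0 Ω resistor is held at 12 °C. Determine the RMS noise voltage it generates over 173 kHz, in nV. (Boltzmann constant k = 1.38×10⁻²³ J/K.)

T = 12 °C + 273.15 = 285.15 K
V_n = √(4kTRB)
4kTRB = 4 × 1.38×10⁻²³ × 285.15 × 5.00×10¹ × 1.73×10⁵ = 1.36×10⁻¹³ V²
V_n = √(1.36×10⁻¹³) = 3.69×10⁻⁷ V = 369 nV

369 nV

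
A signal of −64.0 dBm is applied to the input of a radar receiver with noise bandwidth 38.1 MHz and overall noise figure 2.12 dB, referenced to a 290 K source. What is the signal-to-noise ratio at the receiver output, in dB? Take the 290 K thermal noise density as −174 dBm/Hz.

32.1 dB

Noise floor: N = −174 + 10 log₁₀(B) + NF
10 log₁₀(3.81×10⁷) = 75.81 dB
N = −174 + 75.81 + 2.12 = −96.07 dBm
SNR = P_sig − N = −64.0 − (−96.07) = 32.07 dB → 32.1 dB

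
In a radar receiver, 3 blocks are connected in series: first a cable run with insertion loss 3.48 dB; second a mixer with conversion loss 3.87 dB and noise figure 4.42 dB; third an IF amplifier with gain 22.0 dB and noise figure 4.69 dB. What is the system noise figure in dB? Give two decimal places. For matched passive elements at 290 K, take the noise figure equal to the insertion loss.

Convert to linear (a loss of L dB is a gain of −L dB): F_i = 10^(NF_i/10), G_i = 10^(G_i,dB/10)
  Stage 1: F_1 = 10^(3.48/10) = 2.228, G_1 = 10^(−3.48/10) = 0.4487
  Stage 2: F_2 = 10^(4.42/10) = 2.767, G_2 = 10^(−3.87/10) = 0.4102
  Stage 3: F_3 = 10^(4.69/10) = 2.944, G_3 = 10^(22.0/10) = 158.5
Friis cascade:
  F = 2.228 + (2.767 − 1)/0.4487 + (2.944 − 1)/0.1841 = 16.73
NF = 10 log₁₀(16.73) = 12.23 dB

12.23 dB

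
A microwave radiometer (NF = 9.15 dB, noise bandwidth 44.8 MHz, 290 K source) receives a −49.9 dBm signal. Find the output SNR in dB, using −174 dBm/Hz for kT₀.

Noise floor: N = −174 + 10 log₁₀(B) + NF
10 log₁₀(4.48×10⁷) = 76.51 dB
N = −174 + 76.51 + 9.15 = −88.34 dBm
SNR = P_sig − N = −49.9 − (−88.34) = 38.44 dB → 38.4 dB

38.4 dB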